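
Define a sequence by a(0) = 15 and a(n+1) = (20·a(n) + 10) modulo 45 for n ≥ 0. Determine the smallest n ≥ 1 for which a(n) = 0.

2

We have a(0) = 15, a(1) = 40, a(2) = 0, a(3) = 10, a(4) = 30, a(5) = 25, a(6) = 15.
The sequence repeats with period 6.
The value 0 first appears (with n ≥ 1) at a(2).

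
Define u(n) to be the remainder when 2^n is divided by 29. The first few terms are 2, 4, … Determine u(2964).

20

Computing terms: u(1) = 2, u(2) = 4, u(3) = 8, u(4) = 16, u(5) = 3, u(6) = 6, u(7) = 12, u(8) = 24, u(9) = 19, u(10) = 9, u(11) = 18, u(12) = 7, u(13) = 14, u(14) = 28, u(15) = 27, u(16) = 25, u(17) = 21, u(18) = 13, u(19) = 26, u(20) = 23, u(21) = 17, u(22) = 5, u(23) = 10, u(24) = 20, u(25) = 11, u(26) = 22, u(27) = 15, u(28) = 1, u(29) = 2.
Since u(29) = u(1) = 2, the sequence is periodic with period 28.
(2964 - 1) mod 28 = 23, so u(2964) = u(24) = 20.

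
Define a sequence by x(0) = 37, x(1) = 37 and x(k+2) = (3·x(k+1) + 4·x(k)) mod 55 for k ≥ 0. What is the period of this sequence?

x(0) = 37,  x(1) = 37,  x(2) = 39,  x(3) = 45,  x(4) = 16,  x(5) = 8,  x(6) = 33,  x(7) = 21,  x(8) = 30,  x(9) = 9,  x(10) = 37,  x(11) = 37.
The sequence repeats with period 10.

10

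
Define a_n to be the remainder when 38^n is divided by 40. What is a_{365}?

Computing terms: a_0 = 1,  a_1 = 38,  a_2 = 4,  a_3 = 32,  a_4 = 16,  a_5 = 8,  a_6 = 24,  a_7 = 32.
Since a_7 = a_3 = 32, the sequence is eventually periodic: after a pre-period of length 3 it cycles with period 4.
For n ≥ 3, a_n depends only on (n - 3) mod 4. (365 - 3) mod 4 = 2, so a_{365} = a_5 = 8.

8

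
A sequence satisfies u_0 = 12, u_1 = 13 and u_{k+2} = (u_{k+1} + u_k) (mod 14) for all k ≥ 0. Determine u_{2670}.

Computing terms: u_0 = 12, u_1 = 13, u_2 = 11, u_3 = 10, u_4 = 7, u_5 = 3, u_6 = 10, u_7 = 13, u_8 = 9, u_9 = 8, u_{10} = 3, u_{11} = 11, u_{12} = 0, u_{13} = 11, u_{14} = 11, u_{15} = 8, u_{16} = 5, u_{17} = 13, u_{18} = 4, u_{19} = 3, u_{20} = 7, u_{21} = 10, u_{22} = 3, u_{23} = 13, u_{24} = 2, u_{25} = 1, u_{26} = 3, u_{27} = 4, u_{28} = 7, u_{29} = 11, u_{30} = 4, u_{31} = 1, u_{32} = 5, u_{33} = 6, u_{34} = 11, u_{35} = 3, u_{36} = 0, u_{37} = 3, u_{38} = 3, u_{39} = 6, u_{40} = 9, u_{41} = 1, u_{42} = 10, u_{43} = 11, u_{44} = 7, u_{45} = 4, u_{46} = 11, u_{47} = 1, u_{48} = 12, u_{49} = 13.
Since (u_{48}, u_{49}) = (u_0, u_1) = (12, 13) (two consecutive terms determine the rest), the sequence is periodic with period 48.
So u_{2670} = u_{0 + ((2670-0) mod 48)} = u_{30} = 4.

4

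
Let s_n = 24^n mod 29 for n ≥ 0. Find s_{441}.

s_0 = 1, s_1 = 24, s_2 = 25, s_3 = 20, s_4 = 16, s_5 = 7, s_6 = 23, s_7 = 1.
The sequence repeats with period 7.
(441 - 0) mod 7 = 0, so s_{441} = s_0 = 1.

1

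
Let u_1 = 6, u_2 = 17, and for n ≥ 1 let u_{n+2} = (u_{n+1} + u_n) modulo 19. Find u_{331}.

14

Listing terms: u_1 = 6,  u_2 = 17,  u_3 = 4,  u_4 = 2,  u_5 = 6,  u_6 = 8,  u_7 = 14,  u_8 = 3,  u_9 = 17,  u_{10} = 1,  u_{11} = 18,  u_{12} = 0,  u_{13} = 18,  u_{14} = 18,  u_{15} = 17,  u_{16} = 16,  u_{17} = 14,  u_{18} = 11,  u_{19} = 6,  u_{20} = 17.
Since (u_{19}, u_{20}) = (u_1, u_2) = (6, 17) (two consecutive terms determine the rest), the sequence is periodic with period 18.
So u_{331} = u_{1 + ((331-1) mod 18)} = u_7 = 14.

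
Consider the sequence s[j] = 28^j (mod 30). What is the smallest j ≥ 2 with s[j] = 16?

4

Listing terms: s[1] = 28, s[2] = 4, s[3] = 22, s[4] = 16, s[5] = 28.
The sequence repeats with period 4.
The value 16 first appears (with j ≥ 2) at s[4].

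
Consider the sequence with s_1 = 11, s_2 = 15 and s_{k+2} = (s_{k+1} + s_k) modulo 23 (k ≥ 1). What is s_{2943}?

Computing terms: s_1 = 11,  s_2 = 15,  s_3 = 3,  s_4 = 18,  s_5 = 21,  s_6 = 16,  s_7 = 14,  s_8 = 7,  s_9 = 21,  s_{10} = 5,  s_{11} = 3,  s_{12} = 8,  s_{13} = 11,  s_{14} = 19,  s_{15} = 7,  s_{16} = 3,  s_{17} = 10,  s_{18} = 13,  s_{19} = 0,  s_{20} = 13,  s_{21} = 13,  s_{22} = 3,  s_{23} = 16,  s_{24} = 19,  s_{25} = 12,  s_{26} = 8,  s_{27} = 20,  s_{28} = 5,  s_{29} = 2,  s_{30} = 7,  s_{31} = 9,  s_{32} = 16,  s_{33} = 2,  s_{34} = 18,  s_{35} = 20,  s_{36} = 15,  s_{37} = 12,  s_{38} = 4,  s_{39} = 16,  s_{40} = 20,  s_{41} = 13,  s_{42} = 10,  s_{43} = 0,  s_{44} = 10,  s_{45} = 10,  s_{46} = 20,  s_{47} = 7,  s_{48} = 4,  s_{49} = 11,  s_{50} = 15.
The sequence repeats with period 48.
So s_{2943} = s_{1 + ((2943-1) mod 48)} = s_{15} = 7.

7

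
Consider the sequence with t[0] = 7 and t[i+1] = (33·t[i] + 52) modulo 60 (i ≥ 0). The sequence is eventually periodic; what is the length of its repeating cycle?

t[0] = 7,  t[1] = 43,  t[2] = 31,  t[3] = 55,  t[4] = 7.
The sequence repeats with period 4.

4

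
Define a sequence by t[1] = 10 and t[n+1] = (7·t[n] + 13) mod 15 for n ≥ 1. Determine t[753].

0

We have t[1] = 10,  t[2] = 8,  t[3] = 9,  t[4] = 1,  t[5] = 5,  t[6] = 3,  t[7] = 4,  t[8] = 11,  t[9] = 0,  t[10] = 13,  t[11] = 14,  t[12] = 6,  t[13] = 10.
The sequence repeats with period 12.
So t[753] = t[1 + ((753-1) mod 12)] = t[9] = 0.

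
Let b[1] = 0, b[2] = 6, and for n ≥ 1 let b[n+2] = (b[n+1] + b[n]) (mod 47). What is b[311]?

b[1] = 0; b[2] = 6; b[3] = 6; b[4] = 12; b[5] = 18; b[6] = 30; b[7] = 1; b[8] = 31; b[9] = 32; b[10] = 16; b[11] = 1; b[12] = 17; b[13] = 18; b[14] = 35; b[15] = 6; b[16] = 41; b[17] = 0; b[18] = 41; b[19] = 41; b[20] = 35; b[21] = 29; b[22] = 17; b[23] = 46; b[24] = 16; b[25] = 15; b[26] = 31; b[27] = 46; b[28] = 30; b[29] = 29; b[30] = 12; b[31] = 41; b[32] = 6; b[33] = 0; b[34] = 6.
Since (b[33], b[34]) = (b[1], b[2]) = (0, 6) (two consecutive terms determine the rest), the sequence is periodic with period 32.
So b[311] = b[1 + ((311-1) mod 32)] = b[23] = 46.

46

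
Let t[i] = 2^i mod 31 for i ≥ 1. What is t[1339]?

16

t[1] = 2; t[2] = 4; t[3] = 8; t[4] = 16; t[5] = 1; t[6] = 2.
The sequence repeats with period 5.
(1339 - 1) mod 5 = 3, so t[1339] = t[4] = 16.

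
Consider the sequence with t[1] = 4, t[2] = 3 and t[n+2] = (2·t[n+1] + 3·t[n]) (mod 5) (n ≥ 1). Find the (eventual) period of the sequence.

4

t[1] = 4, t[2] = 3, t[3] = 3, t[4] = 0, t[5] = 4, t[6] = 3.
Since (t[5], t[6]) = (t[1], t[2]) = (4, 3) (two consecutive terms determine the rest), the sequence is periodic with period 4.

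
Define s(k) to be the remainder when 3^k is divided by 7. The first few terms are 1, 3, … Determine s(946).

4

Computing terms: s(0) = 1; s(1) = 3; s(2) = 2; s(3) = 6; s(4) = 4; s(5) = 5; s(6) = 1.
Since s(6) = s(0) = 1, the sequence is periodic with period 6.
So s(946) = s(0 + ((946-0) mod 6)) = s(4) = 4.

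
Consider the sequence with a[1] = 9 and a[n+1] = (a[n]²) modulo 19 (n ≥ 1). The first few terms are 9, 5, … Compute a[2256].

16

Listing terms: a[1] = 9, a[2] = 5, a[3] = 6, a[4] = 17, a[5] = 4, a[6] = 16, a[7] = 9.
The sequence repeats with period 6.
(2256 - 1) mod 6 = 5, so a[2256] = a[6] = 16.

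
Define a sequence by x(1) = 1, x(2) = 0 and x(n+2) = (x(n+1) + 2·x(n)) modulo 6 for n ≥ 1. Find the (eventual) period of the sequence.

6

Computing terms: x(1) = 1,  x(2) = 0,  x(3) = 2,  x(4) = 2,  x(5) = 0,  x(6) = 4,  x(7) = 4,  x(8) = 0,  x(9) = 2.
Since (x(8), x(9)) = (x(2), x(3)) = (0, 2) (two consecutive terms determine the rest), the sequence is eventually periodic: after a pre-period of length 1 it cycles with period 6.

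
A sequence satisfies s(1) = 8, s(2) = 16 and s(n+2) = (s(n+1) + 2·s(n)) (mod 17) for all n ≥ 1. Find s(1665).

8

s(1) = 8,  s(2) = 16,  s(3) = 15,  s(4) = 13,  s(5) = 9,  s(6) = 1,  s(7) = 2,  s(8) = 4,  s(9) = 8,  s(10) = 16.
Since (s(9), s(10)) = (s(1), s(2)) = (8, 16) (two consecutive terms determine the rest), the sequence is periodic with period 8.
(1665 - 1) mod 8 = 0, so s(1665) = s(1) = 8.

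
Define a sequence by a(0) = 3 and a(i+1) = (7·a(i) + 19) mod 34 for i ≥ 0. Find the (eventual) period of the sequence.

16

a(0) = 3,  a(1) = 6,  a(2) = 27,  a(3) = 4,  a(4) = 13,  a(5) = 8,  a(6) = 7,  a(7) = 0,  a(8) = 19,  a(9) = 16,  a(10) = 29,  a(11) = 18,  a(12) = 9,  a(13) = 14,  a(14) = 15,  a(15) = 22,  a(16) = 3.
Since a(16) = a(0) = 3, the sequence is periodic with period 16.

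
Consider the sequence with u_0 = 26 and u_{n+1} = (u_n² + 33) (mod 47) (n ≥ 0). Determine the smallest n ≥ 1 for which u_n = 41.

u_0 = 26,  u_1 = 4,  u_2 = 2,  u_3 = 37,  u_4 = 39,  u_5 = 3,  u_6 = 42,  u_7 = 11,  u_8 = 13,  u_9 = 14,  u_{10} = 41,  u_{11} = 22,  u_{12} = 0,  u_{13} = 33,  u_{14} = 41.
Since u_{14} = u_{10} = 41, the sequence is eventually periodic: after a pre-period of length 10 it cycles with period 4.
The value 41 first appears (with n ≥ 1) at u_{10}.

10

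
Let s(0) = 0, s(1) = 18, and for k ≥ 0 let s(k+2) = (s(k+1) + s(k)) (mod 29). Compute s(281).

We have s(0) = 0, s(1) = 18, s(2) = 18, s(3) = 7, s(4) = 25, s(5) = 3, s(6) = 28, s(7) = 2, s(8) = 1, s(9) = 3, s(10) = 4, s(11) = 7, s(12) = 11, s(13) = 18, s(14) = 0, s(15) = 18.
The sequence repeats with period 14.
So s(281) = s(0 + ((281-0) mod 14)) = s(1) = 18.

18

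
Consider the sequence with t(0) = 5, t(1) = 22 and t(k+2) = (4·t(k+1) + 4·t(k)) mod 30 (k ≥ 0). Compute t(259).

22

Listing terms: t(0) = 5; t(1) = 22; t(2) = 18; t(3) = 10; t(4) = 22; t(5) = 8; t(6) = 0; t(7) = 2; t(8) = 8; t(9) = 10; t(10) = 12; t(11) = 28; t(12) = 10; t(13) = 2; t(14) = 18; t(15) = 20; t(16) = 2; t(17) = 28; t(18) = 0; t(19) = 22; t(20) = 28; t(21) = 20; t(22) = 12; t(23) = 8; t(24) = 20; t(25) = 22; t(26) = 18.
Since (t(25), t(26)) = (t(1), t(2)) = (22, 18) (two consecutive terms determine the rest), the sequence is eventually periodic: after a pre-period of length 1 it cycles with period 24.
For k ≥ 1, t(k) depends only on (k - 1) mod 24. (259 - 1) mod 24 = 18, so t(259) = t(19) = 22.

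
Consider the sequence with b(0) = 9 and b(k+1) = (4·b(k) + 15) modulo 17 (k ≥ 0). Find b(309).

b(0) = 9, b(1) = 0, b(2) = 15, b(3) = 7, b(4) = 9.
Since b(4) = b(0) = 9, the sequence is periodic with period 4.
(309 - 0) mod 4 = 1, so b(309) = b(1) = 0.

0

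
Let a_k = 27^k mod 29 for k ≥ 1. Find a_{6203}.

Computing terms: a_1 = 27; a_2 = 4; a_3 = 21; a_4 = 16; a_5 = 26; a_6 = 6; a_7 = 17; a_8 = 24; a_9 = 10; a_{10} = 9; a_{11} = 11; a_{12} = 7; a_{13} = 15; a_{14} = 28; a_{15} = 2; a_{16} = 25; a_{17} = 8; a_{18} = 13; a_{19} = 3; a_{20} = 23; a_{21} = 12; a_{22} = 5; a_{23} = 19; a_{24} = 20; a_{25} = 18; a_{26} = 22; a_{27} = 14; a_{28} = 1; a_{29} = 27.
The sequence repeats with period 28.
(6203 - 1) mod 28 = 14, so a_{6203} = a_{15} = 2.

2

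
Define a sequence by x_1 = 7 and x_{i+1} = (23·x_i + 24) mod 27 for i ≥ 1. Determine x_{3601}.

7

We have x_1 = 7,  x_2 = 23,  x_3 = 13,  x_4 = 26,  x_5 = 1,  x_6 = 20,  x_7 = 25,  x_8 = 5,  x_9 = 4,  x_{10} = 8,  x_{11} = 19,  x_{12} = 2,  x_{13} = 16,  x_{14} = 14,  x_{15} = 22,  x_{16} = 17,  x_{17} = 10,  x_{18} = 11,  x_{19} = 7.
Since x_{19} = x_1 = 7, the sequence is periodic with period 18.
So x_{3601} = x_{1 + ((3601-1) mod 18)} = x_1 = 7.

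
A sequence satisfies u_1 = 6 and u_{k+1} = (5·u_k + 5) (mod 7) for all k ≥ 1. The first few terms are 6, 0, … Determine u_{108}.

We have u_1 = 6, u_2 = 0, u_3 = 5, u_4 = 2, u_5 = 1, u_6 = 3, u_7 = 6.
The sequence repeats with period 6.
(108 - 1) mod 6 = 5, so u_{108} = u_6 = 3.

3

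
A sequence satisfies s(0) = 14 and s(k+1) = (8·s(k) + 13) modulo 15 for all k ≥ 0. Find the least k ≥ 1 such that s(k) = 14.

4

s(0) = 14,  s(1) = 5,  s(2) = 8,  s(3) = 2,  s(4) = 14.
The sequence repeats with period 4.
The value 14 next appears (with k ≥ 1) at s(4).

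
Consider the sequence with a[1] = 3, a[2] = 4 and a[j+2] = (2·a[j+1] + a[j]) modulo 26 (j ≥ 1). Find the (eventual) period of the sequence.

Listing terms: a[1] = 3, a[2] = 4, a[3] = 11, a[4] = 0, a[5] = 11, a[6] = 22, a[7] = 3, a[8] = 2, a[9] = 7, a[10] = 16, a[11] = 13, a[12] = 16, a[13] = 19, a[14] = 2, a[15] = 23, a[16] = 22, a[17] = 15, a[18] = 0, a[19] = 15, a[20] = 4, a[21] = 23, a[22] = 24, a[23] = 19, a[24] = 10, a[25] = 13, a[26] = 10, a[27] = 7, a[28] = 24, a[29] = 3, a[30] = 4.
The sequence repeats with period 28.

28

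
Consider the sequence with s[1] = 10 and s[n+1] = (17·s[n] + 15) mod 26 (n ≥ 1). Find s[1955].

s[1] = 10,  s[2] = 3,  s[3] = 14,  s[4] = 19,  s[5] = 0,  s[6] = 15,  s[7] = 10.
Since s[7] = s[1] = 10, the sequence is periodic with period 6.
So s[1955] = s[1 + ((1955-1) mod 6)] = s[5] = 0.

0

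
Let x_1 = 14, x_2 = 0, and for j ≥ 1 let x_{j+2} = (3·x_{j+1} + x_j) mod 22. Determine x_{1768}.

2

Listing terms: x_1 = 14,  x_2 = 0,  x_3 = 14,  x_4 = 20,  x_5 = 8,  x_6 = 0,  x_7 = 8,  x_8 = 2,  x_9 = 14,  x_{10} = 0.
The sequence repeats with period 8.
(1768 - 1) mod 8 = 7, so x_{1768} = x_8 = 2.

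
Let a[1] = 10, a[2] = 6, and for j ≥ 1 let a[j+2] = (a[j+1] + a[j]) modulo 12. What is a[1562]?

Computing terms: a[1] = 10; a[2] = 6; a[3] = 4; a[4] = 10; a[5] = 2; a[6] = 0; a[7] = 2; a[8] = 2; a[9] = 4; a[10] = 6; a[11] = 10; a[12] = 4; a[13] = 2; a[14] = 6; a[15] = 8; a[16] = 2; a[17] = 10; a[18] = 0; a[19] = 10; a[20] = 10; a[21] = 8; a[22] = 6; a[23] = 2; a[24] = 8; a[25] = 10; a[26] = 6.
The sequence repeats with period 24.
(1562 - 1) mod 24 = 1, so a[1562] = a[2] = 6.

6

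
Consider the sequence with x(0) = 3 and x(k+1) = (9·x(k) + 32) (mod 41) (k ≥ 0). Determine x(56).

3

Listing terms: x(0) = 3; x(1) = 18; x(2) = 30; x(3) = 15; x(4) = 3.
The sequence repeats with period 4.
So x(56) = x(0 + ((56-0) mod 4)) = x(0) = 3.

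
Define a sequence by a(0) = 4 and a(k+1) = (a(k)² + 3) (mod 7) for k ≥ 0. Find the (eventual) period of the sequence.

Listing terms: a(0) = 4, a(1) = 5, a(2) = 0, a(3) = 3, a(4) = 5.
Since a(4) = a(1) = 5, the sequence is eventually periodic: after a pre-period of length 1 it cycles with period 3.

3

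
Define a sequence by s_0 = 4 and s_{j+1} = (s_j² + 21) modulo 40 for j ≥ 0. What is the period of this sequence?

6

Listing terms: s_0 = 4, s_1 = 37, s_2 = 30, s_3 = 1, s_4 = 22, s_5 = 25, s_6 = 6, s_7 = 17, s_8 = 30.
Since s_8 = s_2 = 30, the sequence is eventually periodic: after a pre-period of length 2 it cycles with period 6.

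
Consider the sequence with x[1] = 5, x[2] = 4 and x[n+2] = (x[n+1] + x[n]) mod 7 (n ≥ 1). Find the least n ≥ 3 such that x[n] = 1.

5

Listing terms: x[1] = 5, x[2] = 4, x[3] = 2, x[4] = 6, x[5] = 1, x[6] = 0, x[7] = 1, x[8] = 1, x[9] = 2, x[10] = 3, x[11] = 5, x[12] = 1, x[13] = 6, x[14] = 0, x[15] = 6, x[16] = 6, x[17] = 5, x[18] = 4.
Since (x[17], x[18]) = (x[1], x[2]) = (5, 4) (two consecutive terms determine the rest), the sequence is periodic with period 16.
The value 1 first appears (with n ≥ 3) at x[5].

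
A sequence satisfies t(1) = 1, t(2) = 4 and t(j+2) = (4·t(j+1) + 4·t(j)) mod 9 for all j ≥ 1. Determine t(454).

Computing terms: t(1) = 1; t(2) = 4; t(3) = 2; t(4) = 6; t(5) = 5; t(6) = 8; t(7) = 7; t(8) = 6; t(9) = 7; t(10) = 7; t(11) = 2; t(12) = 0; t(13) = 8; t(14) = 5; t(15) = 7; t(16) = 3; t(17) = 4; t(18) = 1; t(19) = 2; t(20) = 3; t(21) = 2; t(22) = 2; t(23) = 7; t(24) = 0; t(25) = 1; t(26) = 4.
The sequence repeats with period 24.
(454 - 1) mod 24 = 21, so t(454) = t(22) = 2.

2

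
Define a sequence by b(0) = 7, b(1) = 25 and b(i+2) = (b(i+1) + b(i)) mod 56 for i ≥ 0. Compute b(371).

Computing terms: b(0) = 7,  b(1) = 25,  b(2) = 32,  b(3) = 1,  b(4) = 33,  b(5) = 34,  b(6) = 11,  b(7) = 45,  b(8) = 0,  b(9) = 45,  b(10) = 45,  b(11) = 34,  b(12) = 23,  b(13) = 1,  b(14) = 24,  b(15) = 25,  b(16) = 49,  b(17) = 18,  b(18) = 11,  b(19) = 29,  b(20) = 40,  b(21) = 13,  b(22) = 53,  b(23) = 10,  b(24) = 7,  b(25) = 17,  b(26) = 24,  b(27) = 41,  b(28) = 9,  b(29) = 50,  b(30) = 3,  b(31) = 53,  b(32) = 0,  b(33) = 53,  b(34) = 53,  b(35) = 50,  b(36) = 47,  b(37) = 41,  b(38) = 32,  b(39) = 17,  b(40) = 49,  b(41) = 10,  b(42) = 3,  b(43) = 13,  b(44) = 16,  b(45) = 29,  b(46) = 45,  b(47) = 18,  b(48) = 7,  b(49) = 25.
The sequence repeats with period 48.
(371 - 0) mod 48 = 35, so b(371) = b(35) = 50.

50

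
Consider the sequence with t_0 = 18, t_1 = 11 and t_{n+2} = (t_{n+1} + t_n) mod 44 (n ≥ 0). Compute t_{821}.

t_0 = 18,  t_1 = 11,  t_2 = 29,  t_3 = 40,  t_4 = 25,  t_5 = 21,  t_6 = 2,  t_7 = 23,  t_8 = 25,  t_9 = 4,  t_{10} = 29,  t_{11} = 33,  t_{12} = 18,  t_{13} = 7,  t_{14} = 25,  t_{15} = 32,  t_{16} = 13,  t_{17} = 1,  t_{18} = 14,  t_{19} = 15,  t_{20} = 29,  t_{21} = 0,  t_{22} = 29,  t_{23} = 29,  t_{24} = 14,  t_{25} = 43,  t_{26} = 13,  t_{27} = 12,  t_{28} = 25,  t_{29} = 37,  t_{30} = 18,  t_{31} = 11.
Since (t_{30}, t_{31}) = (t_0, t_1) = (18, 11) (two consecutive terms determine the rest), the sequence is periodic with period 30.
(821 - 0) mod 30 = 11, so t_{821} = t_{11} = 33.

33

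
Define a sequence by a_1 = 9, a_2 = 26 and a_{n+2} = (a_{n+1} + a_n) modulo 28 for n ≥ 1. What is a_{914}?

Computing terms: a_1 = 9, a_2 = 26, a_3 = 7, a_4 = 5, a_5 = 12, a_6 = 17, a_7 = 1, a_8 = 18, a_9 = 19, a_{10} = 9, a_{11} = 0, a_{12} = 9, a_{13} = 9, a_{14} = 18, a_{15} = 27, a_{16} = 17, a_{17} = 16, a_{18} = 5, a_{19} = 21, a_{20} = 26, a_{21} = 19, a_{22} = 17, a_{23} = 8, a_{24} = 25, a_{25} = 5, a_{26} = 2, a_{27} = 7, a_{28} = 9, a_{29} = 16, a_{30} = 25, a_{31} = 13, a_{32} = 10, a_{33} = 23, a_{34} = 5, a_{35} = 0, a_{36} = 5, a_{37} = 5, a_{38} = 10, a_{39} = 15, a_{40} = 25, a_{41} = 12, a_{42} = 9, a_{43} = 21, a_{44} = 2, a_{45} = 23, a_{46} = 25, a_{47} = 20, a_{48} = 17, a_{49} = 9, a_{50} = 26.
The sequence repeats with period 48.
(914 - 1) mod 48 = 1, so a_{914} = a_2 = 26.

26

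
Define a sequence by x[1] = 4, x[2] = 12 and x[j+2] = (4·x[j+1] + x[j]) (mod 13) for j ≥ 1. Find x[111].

Listing terms: x[1] = 4, x[2] = 12, x[3] = 0, x[4] = 12, x[5] = 9, x[6] = 9, x[7] = 6, x[8] = 7, x[9] = 8, x[10] = 0, x[11] = 8, x[12] = 6, x[13] = 6, x[14] = 4, x[15] = 9, x[16] = 1, x[17] = 0, x[18] = 1, x[19] = 4, x[20] = 4, x[21] = 7, x[22] = 6, x[23] = 5, x[24] = 0, x[25] = 5, x[26] = 7, x[27] = 7, x[28] = 9, x[29] = 4, x[30] = 12.
Since (x[29], x[30]) = (x[1], x[2]) = (4, 12) (two consecutive terms determine the rest), the sequence is periodic with period 28.
(111 - 1) mod 28 = 26, so x[111] = x[27] = 7.

7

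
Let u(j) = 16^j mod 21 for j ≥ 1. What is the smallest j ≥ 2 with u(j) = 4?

u(1) = 16; u(2) = 4; u(3) = 1; u(4) = 16.
The sequence repeats with period 3.
The value 4 first appears (with j ≥ 2) at u(2).

2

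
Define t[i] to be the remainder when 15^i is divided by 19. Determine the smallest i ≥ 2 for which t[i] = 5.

8

Listing terms: t[1] = 15, t[2] = 16, t[3] = 12, t[4] = 9, t[5] = 2, t[6] = 11, t[7] = 13, t[8] = 5, t[9] = 18, t[10] = 4, t[11] = 3, t[12] = 7, t[13] = 10, t[14] = 17, t[15] = 8, t[16] = 6, t[17] = 14, t[18] = 1, t[19] = 15.
The sequence repeats with period 18.
The value 5 first appears (with i ≥ 2) at t[8].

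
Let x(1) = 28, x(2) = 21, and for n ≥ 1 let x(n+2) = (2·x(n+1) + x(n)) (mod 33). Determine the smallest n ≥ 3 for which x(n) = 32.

21

We have x(1) = 28; x(2) = 21; x(3) = 4; x(4) = 29; x(5) = 29; x(6) = 21; x(7) = 5; x(8) = 31; x(9) = 1; x(10) = 0; x(11) = 1; x(12) = 2; x(13) = 5; x(14) = 12; x(15) = 29; x(16) = 4; x(17) = 4; x(18) = 12; x(19) = 28; x(20) = 2; x(21) = 32; x(22) = 0; x(23) = 32; x(24) = 31; x(25) = 28; x(26) = 21.
Since (x(25), x(26)) = (x(1), x(2)) = (28, 21) (two consecutive terms determine the rest), the sequence is periodic with period 24.
The value 32 first appears (with n ≥ 3) at x(21).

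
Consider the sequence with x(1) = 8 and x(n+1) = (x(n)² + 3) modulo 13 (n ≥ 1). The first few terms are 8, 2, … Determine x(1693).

x(1) = 8,  x(2) = 2,  x(3) = 7,  x(4) = 0,  x(5) = 3,  x(6) = 12,  x(7) = 4,  x(8) = 6,  x(9) = 0.
Since x(9) = x(4) = 0, the sequence is eventually periodic: after a pre-period of length 3 it cycles with period 5.
For n ≥ 4, x(n) depends only on (n - 4) mod 5. (1693 - 4) mod 5 = 4, so x(1693) = x(8) = 6.

6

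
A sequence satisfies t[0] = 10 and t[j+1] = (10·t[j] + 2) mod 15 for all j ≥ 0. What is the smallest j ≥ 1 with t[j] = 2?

2

Listing terms: t[0] = 10,  t[1] = 12,  t[2] = 2,  t[3] = 7,  t[4] = 12.
Since t[4] = t[1] = 12, the sequence is eventually periodic: after a pre-period of length 1 it cycles with period 3.
The value 2 first appears (with j ≥ 1) at t[2].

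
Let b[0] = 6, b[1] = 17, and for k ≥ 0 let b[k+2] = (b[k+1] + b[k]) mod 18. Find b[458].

b[0] = 6; b[1] = 17; b[2] = 5; b[3] = 4; b[4] = 9; b[5] = 13; b[6] = 4; b[7] = 17; b[8] = 3; b[9] = 2; b[10] = 5; b[11] = 7; b[12] = 12; b[13] = 1; b[14] = 13; b[15] = 14; b[16] = 9; b[17] = 5; b[18] = 14; b[19] = 1; b[20] = 15; b[21] = 16; b[22] = 13; b[23] = 11; b[24] = 6; b[25] = 17.
Since (b[24], b[25]) = (b[0], b[1]) = (6, 17) (two consecutive terms determine the rest), the sequence is periodic with period 24.
(458 - 0) mod 24 = 2, so b[458] = b[2] = 5.

5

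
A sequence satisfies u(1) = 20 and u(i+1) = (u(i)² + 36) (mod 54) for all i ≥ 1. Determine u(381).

52

We have u(1) = 20; u(2) = 4; u(3) = 52; u(4) = 40; u(5) = 16; u(6) = 22; u(7) = 34; u(8) = 4.
Since u(8) = u(2) = 4, the sequence is eventually periodic: after a pre-period of length 1 it cycles with period 6.
For i ≥ 2, u(i) depends only on (i - 2) mod 6. (381 - 2) mod 6 = 1, so u(381) = u(3) = 52.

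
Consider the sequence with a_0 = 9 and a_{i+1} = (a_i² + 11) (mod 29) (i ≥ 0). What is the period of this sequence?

We have a_0 = 9; a_1 = 5; a_2 = 7; a_3 = 2; a_4 = 15; a_5 = 4; a_6 = 27; a_7 = 15.
Since a_7 = a_4 = 15, the sequence is eventually periodic: after a pre-period of length 4 it cycles with period 3.

3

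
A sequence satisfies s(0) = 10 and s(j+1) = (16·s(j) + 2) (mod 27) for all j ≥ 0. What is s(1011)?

25

Listing terms: s(0) = 10,  s(1) = 0,  s(2) = 2,  s(3) = 7,  s(4) = 6,  s(5) = 17,  s(6) = 4,  s(7) = 12,  s(8) = 5,  s(9) = 1,  s(10) = 18,  s(11) = 20,  s(12) = 25,  s(13) = 24,  s(14) = 8,  s(15) = 22,  s(16) = 3,  s(17) = 23,  s(18) = 19,  s(19) = 9,  s(20) = 11,  s(21) = 16,  s(22) = 15,  s(23) = 26,  s(24) = 13,  s(25) = 21,  s(26) = 14,  s(27) = 10.
The sequence repeats with period 27.
So s(1011) = s(0 + ((1011-0) mod 27)) = s(12) = 25.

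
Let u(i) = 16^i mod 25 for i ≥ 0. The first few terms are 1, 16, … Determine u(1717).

Computing terms: u(0) = 1,  u(1) = 16,  u(2) = 6,  u(3) = 21,  u(4) = 11,  u(5) = 1.
Since u(5) = u(0) = 1, the sequence is periodic with period 5.
(1717 - 0) mod 5 = 2, so u(1717) = u(2) = 6.

6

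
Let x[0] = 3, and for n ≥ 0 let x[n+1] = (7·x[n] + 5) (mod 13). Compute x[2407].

7

Listing terms: x[0] = 3,  x[1] = 0,  x[2] = 5,  x[3] = 1,  x[4] = 12,  x[5] = 11,  x[6] = 4,  x[7] = 7,  x[8] = 2,  x[9] = 6,  x[10] = 8,  x[11] = 9,  x[12] = 3.
The sequence repeats with period 12.
(2407 - 0) mod 12 = 7, so x[2407] = x[7] = 7.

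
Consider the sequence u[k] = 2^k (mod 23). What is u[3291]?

4

Computing terms: u[0] = 1, u[1] = 2, u[2] = 4, u[3] = 8, u[4] = 16, u[5] = 9, u[6] = 18, u[7] = 13, u[8] = 3, u[9] = 6, u[10] = 12, u[11] = 1.
Since u[11] = u[0] = 1, the sequence is periodic with period 11.
So u[3291] = u[0 + ((3291-0) mod 11)] = u[2] = 4.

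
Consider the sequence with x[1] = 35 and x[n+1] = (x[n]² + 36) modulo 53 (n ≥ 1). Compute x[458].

32

We have x[1] = 35; x[2] = 42; x[3] = 51; x[4] = 40; x[5] = 46; x[6] = 32; x[7] = 0; x[8] = 36; x[9] = 7; x[10] = 32.
Since x[10] = x[6] = 32, the sequence is eventually periodic: after a pre-period of length 5 it cycles with period 4.
For n ≥ 6, x[n] depends only on (n - 6) mod 4. (458 - 6) mod 4 = 0, so x[458] = x[6] = 32.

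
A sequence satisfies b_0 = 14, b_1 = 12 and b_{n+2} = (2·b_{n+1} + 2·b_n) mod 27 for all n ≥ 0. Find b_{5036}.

22

b_0 = 14,  b_1 = 12,  b_2 = 25,  b_3 = 20,  b_4 = 9,  b_5 = 4,  b_6 = 26,  b_7 = 6,  b_8 = 10,  b_9 = 5,  b_{10} = 3,  b_{11} = 16,  b_{12} = 11,  b_{13} = 0,  b_{14} = 22,  b_{15} = 17,  b_{16} = 24,  b_{17} = 1,  b_{18} = 23,  b_{19} = 21,  b_{20} = 7,  b_{21} = 2,  b_{22} = 18,  b_{23} = 13,  b_{24} = 8,  b_{25} = 15,  b_{26} = 19,  b_{27} = 14,  b_{28} = 12.
Since (b_{27}, b_{28}) = (b_0, b_1) = (14, 12) (two consecutive terms determine the rest), the sequence is periodic with period 27.
So b_{5036} = b_{0 + ((5036-0) mod 27)} = b_{14} = 22.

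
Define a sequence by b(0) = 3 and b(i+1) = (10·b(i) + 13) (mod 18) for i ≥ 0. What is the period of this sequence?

b(0) = 3,  b(1) = 7,  b(2) = 11,  b(3) = 15,  b(4) = 1,  b(5) = 5,  b(6) = 9,  b(7) = 13,  b(8) = 17,  b(9) = 3.
The sequence repeats with period 9.

9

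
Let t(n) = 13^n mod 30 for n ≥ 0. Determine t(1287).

t(0) = 1, t(1) = 13, t(2) = 19, t(3) = 7, t(4) = 1.
Since t(4) = t(0) = 1, the sequence is periodic with period 4.
So t(1287) = t(0 + ((1287-0) mod 4)) = t(3) = 7.

7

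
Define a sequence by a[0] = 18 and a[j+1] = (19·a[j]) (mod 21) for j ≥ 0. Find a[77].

We have a[0] = 18,  a[1] = 6,  a[2] = 9,  a[3] = 3,  a[4] = 15,  a[5] = 12,  a[6] = 18.
The sequence repeats with period 6.
So a[77] = a[0 + ((77-0) mod 6)] = a[5] = 12.

12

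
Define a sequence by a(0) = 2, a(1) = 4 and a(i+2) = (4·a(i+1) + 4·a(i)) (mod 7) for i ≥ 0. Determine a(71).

6

Computing terms: a(0) = 2,  a(1) = 4,  a(2) = 3,  a(3) = 0,  a(4) = 5,  a(5) = 6,  a(6) = 2,  a(7) = 4.
The sequence repeats with period 6.
So a(71) = a(0 + ((71-0) mod 6)) = a(5) = 6.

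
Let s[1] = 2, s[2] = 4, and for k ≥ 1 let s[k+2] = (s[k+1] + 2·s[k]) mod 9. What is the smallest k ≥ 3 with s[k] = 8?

Listing terms: s[1] = 2,  s[2] = 4,  s[3] = 8,  s[4] = 7,  s[5] = 5,  s[6] = 1,  s[7] = 2,  s[8] = 4.
Since (s[7], s[8]) = (s[1], s[2]) = (2, 4) (two consecutive terms determine the rest), the sequence is periodic with period 6.
The value 8 first appears (with k ≥ 3) at s[3].

3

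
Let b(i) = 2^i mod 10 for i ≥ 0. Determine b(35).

8

Computing terms: b(0) = 1; b(1) = 2; b(2) = 4; b(3) = 8; b(4) = 6; b(5) = 2.
Since b(5) = b(1) = 2, the sequence is eventually periodic: after a pre-period of length 1 it cycles with period 4.
For i ≥ 1, b(i) depends only on (i - 1) mod 4. (35 - 1) mod 4 = 2, so b(35) = b(3) = 8.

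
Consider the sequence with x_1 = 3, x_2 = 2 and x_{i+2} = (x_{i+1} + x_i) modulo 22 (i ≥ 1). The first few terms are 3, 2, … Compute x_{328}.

17

Listing terms: x_1 = 3, x_2 = 2, x_3 = 5, x_4 = 7, x_5 = 12, x_6 = 19, x_7 = 9, x_8 = 6, x_9 = 15, x_{10} = 21, x_{11} = 14, x_{12} = 13, x_{13} = 5, x_{14} = 18, x_{15} = 1, x_{16} = 19, x_{17} = 20, x_{18} = 17, x_{19} = 15, x_{20} = 10, x_{21} = 3, x_{22} = 13, x_{23} = 16, x_{24} = 7, x_{25} = 1, x_{26} = 8, x_{27} = 9, x_{28} = 17, x_{29} = 4, x_{30} = 21, x_{31} = 3, x_{32} = 2.
The sequence repeats with period 30.
(328 - 1) mod 30 = 27, so x_{328} = x_{28} = 17.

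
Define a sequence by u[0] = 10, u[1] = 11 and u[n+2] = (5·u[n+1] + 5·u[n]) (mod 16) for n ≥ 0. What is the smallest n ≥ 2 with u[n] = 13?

Computing terms: u[0] = 10,  u[1] = 11,  u[2] = 9,  u[3] = 4,  u[4] = 1,  u[5] = 9,  u[6] = 2,  u[7] = 7,  u[8] = 13,  u[9] = 4,  u[10] = 5,  u[11] = 13,  u[12] = 10,  u[13] = 3,  u[14] = 1,  u[15] = 4,  u[16] = 9,  u[17] = 1,  u[18] = 2,  u[19] = 15,  u[20] = 5,  u[21] = 4,  u[22] = 13,  u[23] = 5,  u[24] = 10,  u[25] = 11.
Since (u[24], u[25]) = (u[0], u[1]) = (10, 11) (two consecutive terms determine the rest), the sequence is periodic with period 24.
The value 13 first appears (with n ≥ 2) at u[8].

8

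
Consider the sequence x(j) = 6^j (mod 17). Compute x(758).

8

Listing terms: x(1) = 6; x(2) = 2; x(3) = 12; x(4) = 4; x(5) = 7; x(6) = 8; x(7) = 14; x(8) = 16; x(9) = 11; x(10) = 15; x(11) = 5; x(12) = 13; x(13) = 10; x(14) = 9; x(15) = 3; x(16) = 1; x(17) = 6.
Since x(17) = x(1) = 6, the sequence is periodic with period 16.
So x(758) = x(1 + ((758-1) mod 16)) = x(6) = 8.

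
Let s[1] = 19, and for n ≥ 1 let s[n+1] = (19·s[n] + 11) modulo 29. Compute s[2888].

We have s[1] = 19,  s[2] = 24,  s[3] = 3,  s[4] = 10,  s[5] = 27,  s[6] = 2,  s[7] = 20,  s[8] = 14,  s[9] = 16,  s[10] = 25,  s[11] = 22,  s[12] = 23,  s[13] = 13,  s[14] = 26,  s[15] = 12,  s[16] = 7,  s[17] = 28,  s[18] = 21,  s[19] = 4,  s[20] = 0,  s[21] = 11,  s[22] = 17,  s[23] = 15,  s[24] = 6,  s[25] = 9,  s[26] = 8,  s[27] = 18,  s[28] = 5,  s[29] = 19.
Since s[29] = s[1] = 19, the sequence is periodic with period 28.
So s[2888] = s[1 + ((2888-1) mod 28)] = s[4] = 10.

10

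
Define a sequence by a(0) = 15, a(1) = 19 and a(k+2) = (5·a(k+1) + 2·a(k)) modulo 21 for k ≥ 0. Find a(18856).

We have a(0) = 15,  a(1) = 19,  a(2) = 20,  a(3) = 12,  a(4) = 16,  a(5) = 20,  a(6) = 6,  a(7) = 7,  a(8) = 5,  a(9) = 18,  a(10) = 16,  a(11) = 11,  a(12) = 3,  a(13) = 16,  a(14) = 2,  a(15) = 0,  a(16) = 4,  a(17) = 20,  a(18) = 3,  a(19) = 13,  a(20) = 8,  a(21) = 3,  a(22) = 10,  a(23) = 14,  a(24) = 6,  a(25) = 16,  a(26) = 8,  a(27) = 9,  a(28) = 19,  a(29) = 8,  a(30) = 15,  a(31) = 7,  a(32) = 2,  a(33) = 3,  a(34) = 19,  a(35) = 17,  a(36) = 18,  a(37) = 19,  a(38) = 5,  a(39) = 0,  a(40) = 10,  a(41) = 8,  a(42) = 18,  a(43) = 1,  a(44) = 20,  a(45) = 18,  a(46) = 4,  a(47) = 14,  a(48) = 15,  a(49) = 19.
Since (a(48), a(49)) = (a(0), a(1)) = (15, 19) (two consecutive terms determine the rest), the sequence is periodic with period 48.
(18856 - 0) mod 48 = 40, so a(18856) = a(40) = 10.

10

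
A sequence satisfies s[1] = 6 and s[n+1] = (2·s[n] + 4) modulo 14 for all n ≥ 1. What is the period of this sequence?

3

s[1] = 6,  s[2] = 2,  s[3] = 8,  s[4] = 6.
Since s[4] = s[1] = 6, the sequence is periodic with period 3.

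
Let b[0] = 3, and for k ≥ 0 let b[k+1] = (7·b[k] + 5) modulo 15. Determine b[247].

Computing terms: b[0] = 3; b[1] = 11; b[2] = 7; b[3] = 9; b[4] = 8; b[5] = 1; b[6] = 12; b[7] = 14; b[8] = 13; b[9] = 6; b[10] = 2; b[11] = 4; b[12] = 3.
The sequence repeats with period 12.
(247 - 0) mod 12 = 7, so b[247] = b[7] = 14.

14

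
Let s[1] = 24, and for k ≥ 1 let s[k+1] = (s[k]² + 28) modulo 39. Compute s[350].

Computing terms: s[1] = 24; s[2] = 19; s[3] = 38; s[4] = 29; s[5] = 11; s[6] = 32; s[7] = 38.
Since s[7] = s[3] = 38, the sequence is eventually periodic: after a pre-period of length 2 it cycles with period 4.
For k ≥ 3, s[k] depends only on (k - 3) mod 4. (350 - 3) mod 4 = 3, so s[350] = s[6] = 32.

32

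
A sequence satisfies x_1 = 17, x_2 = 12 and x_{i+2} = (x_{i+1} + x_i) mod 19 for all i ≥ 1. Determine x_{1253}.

Computing terms: x_1 = 17; x_2 = 12; x_3 = 10; x_4 = 3; x_5 = 13; x_6 = 16; x_7 = 10; x_8 = 7; x_9 = 17; x_{10} = 5; x_{11} = 3; x_{12} = 8; x_{13} = 11; x_{14} = 0; x_{15} = 11; x_{16} = 11; x_{17} = 3; x_{18} = 14; x_{19} = 17; x_{20} = 12.
Since (x_{19}, x_{20}) = (x_1, x_2) = (17, 12) (two consecutive terms determine the rest), the sequence is periodic with period 18.
So x_{1253} = x_{1 + ((1253-1) mod 18)} = x_{11} = 3.

3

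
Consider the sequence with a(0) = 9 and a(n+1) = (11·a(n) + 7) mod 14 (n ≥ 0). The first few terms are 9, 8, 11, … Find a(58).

We have a(0) = 9,  a(1) = 8,  a(2) = 11,  a(3) = 2,  a(4) = 1,  a(5) = 4,  a(6) = 9.
Since a(6) = a(0) = 9, the sequence is periodic with period 6.
(58 - 0) mod 6 = 4, so a(58) = a(4) = 1.

1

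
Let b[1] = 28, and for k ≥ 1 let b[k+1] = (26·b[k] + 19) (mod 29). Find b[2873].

b[1] = 28, b[2] = 22, b[3] = 11, b[4] = 15, b[5] = 3, b[6] = 10, b[7] = 18, b[8] = 23, b[9] = 8, b[10] = 24, b[11] = 5, b[12] = 4, b[13] = 7, b[14] = 27, b[15] = 25, b[16] = 2, b[17] = 13, b[18] = 9, b[19] = 21, b[20] = 14, b[21] = 6, b[22] = 1, b[23] = 16, b[24] = 0, b[25] = 19, b[26] = 20, b[27] = 17, b[28] = 26, b[29] = 28.
Since b[29] = b[1] = 28, the sequence is periodic with period 28.
(2873 - 1) mod 28 = 16, so b[2873] = b[17] = 13.

13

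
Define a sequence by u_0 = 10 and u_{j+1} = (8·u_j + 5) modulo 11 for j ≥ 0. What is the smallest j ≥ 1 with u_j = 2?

9

u_0 = 10, u_1 = 8, u_2 = 3, u_3 = 7, u_4 = 6, u_5 = 9, u_6 = 0, u_7 = 5, u_8 = 1, u_9 = 2, u_{10} = 10.
The sequence repeats with period 10.
The value 2 first appears (with j ≥ 1) at u_9.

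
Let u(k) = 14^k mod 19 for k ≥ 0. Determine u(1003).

2

Computing terms: u(0) = 1; u(1) = 14; u(2) = 6; u(3) = 8; u(4) = 17; u(5) = 10; u(6) = 7; u(7) = 3; u(8) = 4; u(9) = 18; u(10) = 5; u(11) = 13; u(12) = 11; u(13) = 2; u(14) = 9; u(15) = 12; u(16) = 16; u(17) = 15; u(18) = 1.
Since u(18) = u(0) = 1, the sequence is periodic with period 18.
So u(1003) = u(0 + ((1003-0) mod 18)) = u(13) = 2.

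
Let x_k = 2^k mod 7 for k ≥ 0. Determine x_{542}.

4

x_0 = 1,  x_1 = 2,  x_2 = 4,  x_3 = 1.
Since x_3 = x_0 = 1, the sequence is periodic with period 3.
So x_{542} = x_{0 + ((542-0) mod 3)} = x_2 = 4.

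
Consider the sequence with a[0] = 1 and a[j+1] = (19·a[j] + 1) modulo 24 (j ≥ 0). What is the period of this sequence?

We have a[0] = 1,  a[1] = 20,  a[2] = 21,  a[3] = 16,  a[4] = 17,  a[5] = 12,  a[6] = 13,  a[7] = 8,  a[8] = 9,  a[9] = 4,  a[10] = 5,  a[11] = 0,  a[12] = 1.
The sequence repeats with period 12.

12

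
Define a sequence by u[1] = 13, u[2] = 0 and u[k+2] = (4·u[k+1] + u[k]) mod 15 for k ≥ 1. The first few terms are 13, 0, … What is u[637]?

5

We have u[1] = 13, u[2] = 0, u[3] = 13, u[4] = 7, u[5] = 11, u[6] = 6, u[7] = 5, u[8] = 11, u[9] = 4, u[10] = 12, u[11] = 7, u[12] = 10, u[13] = 2, u[14] = 3, u[15] = 14, u[16] = 14, u[17] = 10, u[18] = 9, u[19] = 1, u[20] = 13, u[21] = 8, u[22] = 0, u[23] = 8, u[24] = 2, u[25] = 1, u[26] = 6, u[27] = 10, u[28] = 1, u[29] = 14, u[30] = 12, u[31] = 2, u[32] = 5, u[33] = 7, u[34] = 3, u[35] = 4, u[36] = 4, u[37] = 5, u[38] = 9, u[39] = 11, u[40] = 8, u[41] = 13, u[42] = 0.
Since (u[41], u[42]) = (u[1], u[2]) = (13, 0) (two consecutive terms determine the rest), the sequence is periodic with period 40.
(637 - 1) mod 40 = 36, so u[637] = u[37] = 5.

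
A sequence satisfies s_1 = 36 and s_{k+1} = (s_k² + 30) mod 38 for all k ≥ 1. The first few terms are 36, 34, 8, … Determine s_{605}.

12

s_1 = 36, s_2 = 34, s_3 = 8, s_4 = 18, s_5 = 12, s_6 = 22, s_7 = 20, s_8 = 12.
Since s_8 = s_5 = 12, the sequence is eventually periodic: after a pre-period of length 4 it cycles with period 3.
For k ≥ 5, s_k depends only on (k - 5) mod 3. (605 - 5) mod 3 = 0, so s_{605} = s_5 = 12.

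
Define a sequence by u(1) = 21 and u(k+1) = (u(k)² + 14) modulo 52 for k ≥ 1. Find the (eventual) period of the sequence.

4

We have u(1) = 21, u(2) = 39, u(3) = 27, u(4) = 15, u(5) = 31, u(6) = 39.
Since u(6) = u(2) = 39, the sequence is eventually periodic: after a pre-period of length 1 it cycles with period 4.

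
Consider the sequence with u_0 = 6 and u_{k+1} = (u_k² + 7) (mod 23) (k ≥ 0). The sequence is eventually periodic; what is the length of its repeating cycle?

We have u_0 = 6, u_1 = 20, u_2 = 16, u_3 = 10, u_4 = 15, u_5 = 2, u_6 = 11, u_7 = 13, u_8 = 15.
Since u_8 = u_4 = 15, the sequence is eventually periodic: after a pre-period of length 4 it cycles with period 4.

4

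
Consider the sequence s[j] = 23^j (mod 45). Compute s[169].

23

Computing terms: s[0] = 1, s[1] = 23, s[2] = 34, s[3] = 17, s[4] = 31, s[5] = 38, s[6] = 19, s[7] = 32, s[8] = 16, s[9] = 8, s[10] = 4, s[11] = 2, s[12] = 1.
Since s[12] = s[0] = 1, the sequence is periodic with period 12.
(169 - 0) mod 12 = 1, so s[169] = s[1] = 23.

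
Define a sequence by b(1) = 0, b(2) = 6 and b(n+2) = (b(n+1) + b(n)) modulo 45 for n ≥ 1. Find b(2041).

Computing terms: b(1) = 0; b(2) = 6; b(3) = 6; b(4) = 12; b(5) = 18; b(6) = 30; b(7) = 3; b(8) = 33; b(9) = 36; b(10) = 24; b(11) = 15; b(12) = 39; b(13) = 9; b(14) = 3; b(15) = 12; b(16) = 15; b(17) = 27; b(18) = 42; b(19) = 24; b(20) = 21; b(21) = 0; b(22) = 21; b(23) = 21; b(24) = 42; b(25) = 18; b(26) = 15; b(27) = 33; b(28) = 3; b(29) = 36; b(30) = 39; b(31) = 30; b(32) = 24; b(33) = 9; b(34) = 33; b(35) = 42; b(36) = 30; b(37) = 27; b(38) = 12; b(39) = 39; b(40) = 6; b(41) = 0; b(42) = 6.
The sequence repeats with period 40.
(2041 - 1) mod 40 = 0, so b(2041) = b(1) = 0.

0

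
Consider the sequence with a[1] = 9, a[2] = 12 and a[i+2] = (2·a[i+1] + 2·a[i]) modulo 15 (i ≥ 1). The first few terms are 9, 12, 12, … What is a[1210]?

a[1] = 9, a[2] = 12, a[3] = 12, a[4] = 3, a[5] = 0, a[6] = 6, a[7] = 12, a[8] = 6, a[9] = 6, a[10] = 9, a[11] = 0, a[12] = 3, a[13] = 6, a[14] = 3, a[15] = 3, a[16] = 12, a[17] = 0, a[18] = 9, a[19] = 3, a[20] = 9, a[21] = 9, a[22] = 6, a[23] = 0, a[24] = 12, a[25] = 9, a[26] = 12.
The sequence repeats with period 24.
(1210 - 1) mod 24 = 9, so a[1210] = a[10] = 9.

9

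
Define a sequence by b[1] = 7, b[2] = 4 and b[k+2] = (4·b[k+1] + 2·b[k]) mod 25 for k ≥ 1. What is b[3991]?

b[1] = 7, b[2] = 4, b[3] = 5, b[4] = 3, b[5] = 22, b[6] = 19, b[7] = 20, b[8] = 18, b[9] = 12, b[10] = 9, b[11] = 10, b[12] = 8, b[13] = 2, b[14] = 24, b[15] = 0, b[16] = 23, b[17] = 17, b[18] = 14, b[19] = 15, b[20] = 13, b[21] = 7, b[22] = 4.
The sequence repeats with period 20.
(3991 - 1) mod 20 = 10, so b[3991] = b[11] = 10.

10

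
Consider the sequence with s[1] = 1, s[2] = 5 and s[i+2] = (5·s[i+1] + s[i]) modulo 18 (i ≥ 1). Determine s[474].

s[1] = 1,  s[2] = 5,  s[3] = 8,  s[4] = 9,  s[5] = 17,  s[6] = 4,  s[7] = 1,  s[8] = 9,  s[9] = 10,  s[10] = 5,  s[11] = 17,  s[12] = 0,  s[13] = 17,  s[14] = 13,  s[15] = 10,  s[16] = 9,  s[17] = 1,  s[18] = 14,  s[19] = 17,  s[20] = 9,  s[21] = 8,  s[22] = 13,  s[23] = 1,  s[24] = 0,  s[25] = 1,  s[26] = 5.
The sequence repeats with period 24.
So s[474] = s[1 + ((474-1) mod 24)] = s[18] = 14.

14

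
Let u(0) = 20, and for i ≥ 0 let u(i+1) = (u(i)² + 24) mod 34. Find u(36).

Listing terms: u(0) = 20; u(1) = 16; u(2) = 8; u(3) = 20.
The sequence repeats with period 3.
(36 - 0) mod 3 = 0, so u(36) = u(0) = 20.

20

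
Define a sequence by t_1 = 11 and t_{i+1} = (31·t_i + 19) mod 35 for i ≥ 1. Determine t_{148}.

Computing terms: t_1 = 11; t_2 = 10; t_3 = 14; t_4 = 33; t_5 = 27; t_6 = 16; t_7 = 25; t_8 = 24; t_9 = 28; t_{10} = 12; t_{11} = 6; t_{12} = 30; t_{13} = 4; t_{14} = 3; t_{15} = 7; t_{16} = 26; t_{17} = 20; t_{18} = 9; t_{19} = 18; t_{20} = 17; t_{21} = 21; t_{22} = 5; t_{23} = 34; t_{24} = 23; t_{25} = 32; t_{26} = 31; t_{27} = 0; t_{28} = 19; t_{29} = 13; t_{30} = 2; t_{31} = 11.
The sequence repeats with period 30.
So t_{148} = t_{1 + ((148-1) mod 30)} = t_{28} = 19.

19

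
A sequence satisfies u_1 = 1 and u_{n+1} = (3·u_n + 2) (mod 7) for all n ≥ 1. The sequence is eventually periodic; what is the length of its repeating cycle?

6

We have u_1 = 1, u_2 = 5, u_3 = 3, u_4 = 4, u_5 = 0, u_6 = 2, u_7 = 1.
Since u_7 = u_1 = 1, the sequence is periodic with period 6.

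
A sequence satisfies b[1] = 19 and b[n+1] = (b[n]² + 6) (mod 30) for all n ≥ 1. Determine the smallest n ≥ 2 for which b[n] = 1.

4

We have b[1] = 19, b[2] = 7, b[3] = 25, b[4] = 1, b[5] = 7.
Since b[5] = b[2] = 7, the sequence is eventually periodic: after a pre-period of length 1 it cycles with period 3.
The value 1 first appears (with n ≥ 2) at b[4].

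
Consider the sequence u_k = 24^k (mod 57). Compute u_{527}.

Computing terms: u_0 = 1, u_1 = 24, u_2 = 6, u_3 = 30, u_4 = 36, u_5 = 9, u_6 = 45, u_7 = 54, u_8 = 42, u_9 = 39, u_{10} = 24.
Since u_{10} = u_1 = 24, the sequence is eventually periodic: after a pre-period of length 1 it cycles with period 9.
For k ≥ 1, u_k depends only on (k - 1) mod 9. (527 - 1) mod 9 = 4, so u_{527} = u_5 = 9.

9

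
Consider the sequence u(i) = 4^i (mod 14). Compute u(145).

Listing terms: u(0) = 1,  u(1) = 4,  u(2) = 2,  u(3) = 8,  u(4) = 4.
Since u(4) = u(1) = 4, the sequence is eventually periodic: after a pre-period of length 1 it cycles with period 3.
For i ≥ 1, u(i) depends only on (i - 1) mod 3. (145 - 1) mod 3 = 0, so u(145) = u(1) = 4.

4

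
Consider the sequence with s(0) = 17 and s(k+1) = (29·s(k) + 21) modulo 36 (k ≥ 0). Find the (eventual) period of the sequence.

12

Computing terms: s(0) = 17,  s(1) = 10,  s(2) = 23,  s(3) = 4,  s(4) = 29,  s(5) = 34,  s(6) = 35,  s(7) = 28,  s(8) = 5,  s(9) = 22,  s(10) = 11,  s(11) = 16,  s(12) = 17.
The sequence repeats with period 12.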